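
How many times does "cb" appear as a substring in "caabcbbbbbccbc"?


Searching for "cb" in "caabcbbbbbccbc"
Scanning each position:
  Position 0: "ca" => no
  Position 1: "aa" => no
  Position 2: "ab" => no
  Position 3: "bc" => no
  Position 4: "cb" => MATCH
  Position 5: "bb" => no
  Position 6: "bb" => no
  Position 7: "bb" => no
  Position 8: "bb" => no
  Position 9: "bc" => no
  Position 10: "cc" => no
  Position 11: "cb" => MATCH
  Position 12: "bc" => no
Total occurrences: 2

2


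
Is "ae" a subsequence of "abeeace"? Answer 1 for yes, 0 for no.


Check if "ae" is a subsequence of "abeeace"
Greedy scan:
  Position 0 ('a'): matches sub[0] = 'a'
  Position 1 ('b'): no match needed
  Position 2 ('e'): matches sub[1] = 'e'
  Position 3 ('e'): no match needed
  Position 4 ('a'): no match needed
  Position 5 ('c'): no match needed
  Position 6 ('e'): no match needed
All 2 characters matched => is a subsequence

1


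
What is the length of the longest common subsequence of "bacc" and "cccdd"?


LCS of "bacc" and "cccdd"
DP table:
           c    c    c    d    d
      0    0    0    0    0    0
  b   0    0    0    0    0    0
  a   0    0    0    0    0    0
  c   0    1    1    1    1    1
  c   0    1    2    2    2    2
LCS length = dp[4][5] = 2

2


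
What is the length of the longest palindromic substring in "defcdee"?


Input: "defcdee"
Checking substrings for palindromes:
  [5:7] "ee" (len 2) => palindrome
Longest palindromic substring: "ee" with length 2

2


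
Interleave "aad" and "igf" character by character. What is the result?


Interleaving "aad" and "igf":
  Position 0: 'a' from first, 'i' from second => "ai"
  Position 1: 'a' from first, 'g' from second => "ag"
  Position 2: 'd' from first, 'f' from second => "df"
Result: aiagdf

aiagdf


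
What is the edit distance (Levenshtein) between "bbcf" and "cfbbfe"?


Computing edit distance: "bbcf" -> "cfbbfe"
DP table:
           c    f    b    b    f    e
      0    1    2    3    4    5    6
  b   1    1    2    2    3    4    5
  b   2    2    2    2    2    3    4
  c   3    2    3    3    3    3    4
  f   4    3    2    3    4    3    4
Edit distance = dp[4][6] = 4

4


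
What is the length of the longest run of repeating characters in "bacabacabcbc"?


Input: "bacabacabcbc"
Scanning for longest run:
  Position 1 ('a'): new char, reset run to 1
  Position 2 ('c'): new char, reset run to 1
  Position 3 ('a'): new char, reset run to 1
  Position 4 ('b'): new char, reset run to 1
  Position 5 ('a'): new char, reset run to 1
  Position 6 ('c'): new char, reset run to 1
  Position 7 ('a'): new char, reset run to 1
  Position 8 ('b'): new char, reset run to 1
  Position 9 ('c'): new char, reset run to 1
  Position 10 ('b'): new char, reset run to 1
  Position 11 ('c'): new char, reset run to 1
Longest run: 'b' with length 1

1


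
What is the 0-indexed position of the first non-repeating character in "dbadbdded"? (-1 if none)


Input: dbadbdded
Character frequencies:
  'a': 1
  'b': 2
  'd': 5
  'e': 1
Scanning left to right for freq == 1:
  Position 0 ('d'): freq=5, skip
  Position 1 ('b'): freq=2, skip
  Position 2 ('a'): unique! => answer = 2

2


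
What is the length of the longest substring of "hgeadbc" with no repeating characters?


Input: "hgeadbc"
Sliding window (track last position of each char):
  Position 0 ('h'): window [0,0] length 1 -- new best
  Position 1 ('g'): window [0,1] length 2 -- new best
  Position 2 ('e'): window [0,2] length 3 -- new best
  Position 3 ('a'): window [0,3] length 4 -- new best
  Position 4 ('d'): window [0,4] length 5 -- new best
  Position 5 ('b'): window [0,5] length 6 -- new best
  Position 6 ('c'): window [0,6] length 7 -- new best
Longest substring with no repeats: "hgeadbc" with length 7

7


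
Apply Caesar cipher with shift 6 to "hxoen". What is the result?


Caesar cipher: shift "hxoen" by 6
  'h' (pos 7) + 6 = pos 13 = 'n'
  'x' (pos 23) + 6 = pos 3 = 'd'
  'o' (pos 14) + 6 = pos 20 = 'u'
  'e' (pos 4) + 6 = pos 10 = 'k'
  'n' (pos 13) + 6 = pos 19 = 't'
Result: ndukt

ndukt


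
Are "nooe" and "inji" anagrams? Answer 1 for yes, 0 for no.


Strings: "nooe", "inji"
Sorted first:  enoo
Sorted second: iijn
Differ at position 0: 'e' vs 'i' => not anagrams

0


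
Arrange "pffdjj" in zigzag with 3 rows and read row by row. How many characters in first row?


Zigzag "pffdjj" into 3 rows:
Placing characters:
  'p' => row 0
  'f' => row 1
  'f' => row 2
  'd' => row 1
  'j' => row 0
  'j' => row 1
Rows:
  Row 0: "pj"
  Row 1: "fdj"
  Row 2: "f"
First row length: 2

2


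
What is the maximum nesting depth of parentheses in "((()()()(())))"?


Input: "((()()()(())))"
Tracking depth:
  Position 0 '(': depth becomes 1
  Position 1 '(': depth becomes 2
  Position 2 '(': depth becomes 3
  Position 3 ')': depth becomes 2
  Position 4 '(': depth becomes 3
  Position 5 ')': depth becomes 2
  Position 6 '(': depth becomes 3
  Position 7 ')': depth becomes 2
  Position 8 '(': depth becomes 3
  Position 9 '(': depth becomes 4
  Position 10 ')': depth becomes 3
  Position 11 ')': depth becomes 2
  Position 12 ')': depth becomes 1
  Position 13 ')': depth becomes 0
Maximum depth reached: 4

4


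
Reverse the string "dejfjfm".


Input: dejfjfm
Reading characters right to left:
  Position 6: 'm'
  Position 5: 'f'
  Position 4: 'j'
  Position 3: 'f'
  Position 2: 'j'
  Position 1: 'e'
  Position 0: 'd'
Reversed: mfjfjed

mfjfjed


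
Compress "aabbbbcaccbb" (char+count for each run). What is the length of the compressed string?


Input: aabbbbcaccbb
Runs:
  'a' x 2 => "a2"
  'b' x 4 => "b4"
  'c' x 1 => "c1"
  'a' x 1 => "a1"
  'c' x 2 => "c2"
  'b' x 2 => "b2"
Compressed: "a2b4c1a1c2b2"
Compressed length: 12

12


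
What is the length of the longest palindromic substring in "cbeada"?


Input: "cbeada"
Checking substrings for palindromes:
  [3:6] "ada" (len 3) => palindrome
Longest palindromic substring: "ada" with length 3

3


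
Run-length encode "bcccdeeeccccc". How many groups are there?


Input: bcccdeeeccccc
Scanning for consecutive runs:
  Group 1: 'b' x 1 (positions 0-0)
  Group 2: 'c' x 3 (positions 1-3)
  Group 3: 'd' x 1 (positions 4-4)
  Group 4: 'e' x 3 (positions 5-7)
  Group 5: 'c' x 5 (positions 8-12)
Total groups: 5

5


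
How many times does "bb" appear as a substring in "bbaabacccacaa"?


Searching for "bb" in "bbaabacccacaa"
Scanning each position:
  Position 0: "bb" => MATCH
  Position 1: "ba" => no
  Position 2: "aa" => no
  Position 3: "ab" => no
  Position 4: "ba" => no
  Position 5: "ac" => no
  Position 6: "cc" => no
  Position 7: "cc" => no
  Position 8: "ca" => no
  Position 9: "ac" => no
  Position 10: "ca" => no
  Position 11: "aa" => no
Total occurrences: 1

1


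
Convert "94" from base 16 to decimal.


Input: "94" in base 16
Positional expansion:
  Digit '9' (value 9) x 16^1 = 144
  Digit '4' (value 4) x 16^0 = 4
Sum = 148

148


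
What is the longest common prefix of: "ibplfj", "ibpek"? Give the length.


Words: ibplfj, ibpek
  Position 0: all 'i' => match
  Position 1: all 'b' => match
  Position 2: all 'p' => match
  Position 3: ('l', 'e') => mismatch, stop
LCP = "ibp" (length 3)

3


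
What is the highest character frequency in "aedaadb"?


Input: aedaadb
Character counts:
  'a': 3
  'b': 1
  'd': 2
  'e': 1
Maximum frequency: 3

3


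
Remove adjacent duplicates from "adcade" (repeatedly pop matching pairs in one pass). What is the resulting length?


Input: adcade
Stack-based adjacent duplicate removal:
  Read 'a': push. Stack: a
  Read 'd': push. Stack: ad
  Read 'c': push. Stack: adc
  Read 'a': push. Stack: adca
  Read 'd': push. Stack: adcad
  Read 'e': push. Stack: adcade
Final stack: "adcade" (length 6)

6


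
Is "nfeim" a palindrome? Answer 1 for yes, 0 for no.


Input: nfeim
Reversed: miefn
  Compare pos 0 ('n') with pos 4 ('m'): MISMATCH
  Compare pos 1 ('f') with pos 3 ('i'): MISMATCH
Result: not a palindrome

0


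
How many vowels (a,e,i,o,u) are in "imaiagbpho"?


Input: imaiagbpho
Checking each character:
  'i' at position 0: vowel (running total: 1)
  'm' at position 1: consonant
  'a' at position 2: vowel (running total: 2)
  'i' at position 3: vowel (running total: 3)
  'a' at position 4: vowel (running total: 4)
  'g' at position 5: consonant
  'b' at position 6: consonant
  'p' at position 7: consonant
  'h' at position 8: consonant
  'o' at position 9: vowel (running total: 5)
Total vowels: 5

5


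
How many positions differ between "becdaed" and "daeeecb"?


Comparing "becdaed" and "daeeecb" position by position:
  Position 0: 'b' vs 'd' => DIFFER
  Position 1: 'e' vs 'a' => DIFFER
  Position 2: 'c' vs 'e' => DIFFER
  Position 3: 'd' vs 'e' => DIFFER
  Position 4: 'a' vs 'e' => DIFFER
  Position 5: 'e' vs 'c' => DIFFER
  Position 6: 'd' vs 'b' => DIFFER
Positions that differ: 7

7


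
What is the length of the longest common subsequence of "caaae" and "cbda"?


LCS of "caaae" and "cbda"
DP table:
           c    b    d    a
      0    0    0    0    0
  c   0    1    1    1    1
  a   0    1    1    1    2
  a   0    1    1    1    2
  a   0    1    1    1    2
  e   0    1    1    1    2
LCS length = dp[5][4] = 2

2


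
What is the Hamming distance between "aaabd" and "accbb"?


Comparing "aaabd" and "accbb" position by position:
  Position 0: 'a' vs 'a' => same
  Position 1: 'a' vs 'c' => differ
  Position 2: 'a' vs 'c' => differ
  Position 3: 'b' vs 'b' => same
  Position 4: 'd' vs 'b' => differ
Total differences (Hamming distance): 3

3


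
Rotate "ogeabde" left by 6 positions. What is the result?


Input: "ogeabde", rotate left by 6
First 6 characters: "ogeabd"
Remaining characters: "e"
Concatenate remaining + first: "e" + "ogeabd" = "eogeabd"

eogeabd


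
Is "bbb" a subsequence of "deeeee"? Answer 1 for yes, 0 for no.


Check if "bbb" is a subsequence of "deeeee"
Greedy scan:
  Position 0 ('d'): no match needed
  Position 1 ('e'): no match needed
  Position 2 ('e'): no match needed
  Position 3 ('e'): no match needed
  Position 4 ('e'): no match needed
  Position 5 ('e'): no match needed
Only matched 0/3 characters => not a subsequence

0


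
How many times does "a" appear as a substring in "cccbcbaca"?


Searching for "a" in "cccbcbaca"
Scanning each position:
  Position 0: "c" => no
  Position 1: "c" => no
  Position 2: "c" => no
  Position 3: "b" => no
  Position 4: "c" => no
  Position 5: "b" => no
  Position 6: "a" => MATCH
  Position 7: "c" => no
  Position 8: "a" => MATCH
Total occurrences: 2

2


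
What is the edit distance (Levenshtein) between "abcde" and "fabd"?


Computing edit distance: "abcde" -> "fabd"
DP table:
           f    a    b    d
      0    1    2    3    4
  a   1    1    1    2    3
  b   2    2    2    1    2
  c   3    3    3    2    2
  d   4    4    4    3    2
  e   5    5    5    4    3
Edit distance = dp[5][4] = 3

3


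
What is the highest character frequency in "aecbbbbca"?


Input: aecbbbbca
Character counts:
  'a': 2
  'b': 4
  'c': 2
  'e': 1
Maximum frequency: 4

4


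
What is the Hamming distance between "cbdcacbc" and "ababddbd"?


Comparing "cbdcacbc" and "ababddbd" position by position:
  Position 0: 'c' vs 'a' => differ
  Position 1: 'b' vs 'b' => same
  Position 2: 'd' vs 'a' => differ
  Position 3: 'c' vs 'b' => differ
  Position 4: 'a' vs 'd' => differ
  Position 5: 'c' vs 'd' => differ
  Position 6: 'b' vs 'b' => same
  Position 7: 'c' vs 'd' => differ
Total differences (Hamming distance): 6

6


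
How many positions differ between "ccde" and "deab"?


Comparing "ccde" and "deab" position by position:
  Position 0: 'c' vs 'd' => DIFFER
  Position 1: 'c' vs 'e' => DIFFER
  Position 2: 'd' vs 'a' => DIFFER
  Position 3: 'e' vs 'b' => DIFFER
Positions that differ: 4

4


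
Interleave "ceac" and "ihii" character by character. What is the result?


Interleaving "ceac" and "ihii":
  Position 0: 'c' from first, 'i' from second => "ci"
  Position 1: 'e' from first, 'h' from second => "eh"
  Position 2: 'a' from first, 'i' from second => "ai"
  Position 3: 'c' from first, 'i' from second => "ci"
Result: ciehaici

ciehaici


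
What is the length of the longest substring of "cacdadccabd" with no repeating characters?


Input: "cacdadccabd"
Sliding window (track last position of each char):
  Position 0 ('c'): window [0,0] length 1 -- new best
  Position 1 ('a'): window [0,1] length 2 -- new best
  Position 2 ('c'): repeat (last at 0), move window start to 1
  Position 2 ('c'): window [1,2] length 2
  Position 3 ('d'): window [1,3] length 3 -- new best
  Position 4 ('a'): repeat (last at 1), move window start to 2
  Position 4 ('a'): window [2,4] length 3
  Position 5 ('d'): repeat (last at 3), move window start to 4
  Position 5 ('d'): window [4,5] length 2
  Position 6 ('c'): window [4,6] length 3
  Position 7 ('c'): repeat (last at 6), move window start to 7
  Position 7 ('c'): window [7,7] length 1
  Position 8 ('a'): window [7,8] length 2
  Position 9 ('b'): window [7,9] length 3
  Position 10 ('d'): window [7,10] length 4 -- new best
Longest substring with no repeats: "cabd" with length 4

4


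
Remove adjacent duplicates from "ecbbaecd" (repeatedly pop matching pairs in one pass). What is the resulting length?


Input: ecbbaecd
Stack-based adjacent duplicate removal:
  Read 'e': push. Stack: e
  Read 'c': push. Stack: ec
  Read 'b': push. Stack: ecb
  Read 'b': matches stack top 'b' => pop. Stack: ec
  Read 'a': push. Stack: eca
  Read 'e': push. Stack: ecae
  Read 'c': push. Stack: ecaec
  Read 'd': push. Stack: ecaecd
Final stack: "ecaecd" (length 6)

6


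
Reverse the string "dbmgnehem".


Input: dbmgnehem
Reading characters right to left:
  Position 8: 'm'
  Position 7: 'e'
  Position 6: 'h'
  Position 5: 'e'
  Position 4: 'n'
  Position 3: 'g'
  Position 2: 'm'
  Position 1: 'b'
  Position 0: 'd'
Reversed: mehengmbd

mehengmbd


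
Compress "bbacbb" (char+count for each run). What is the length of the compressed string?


Input: bbacbb
Runs:
  'b' x 2 => "b2"
  'a' x 1 => "a1"
  'c' x 1 => "c1"
  'b' x 2 => "b2"
Compressed: "b2a1c1b2"
Compressed length: 8

8


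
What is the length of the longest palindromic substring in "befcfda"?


Input: "befcfda"
Checking substrings for palindromes:
  [2:5] "fcf" (len 3) => palindrome
Longest palindromic substring: "fcf" with length 3

3


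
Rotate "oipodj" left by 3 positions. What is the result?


Input: "oipodj", rotate left by 3
First 3 characters: "oip"
Remaining characters: "odj"
Concatenate remaining + first: "odj" + "oip" = "odjoip"

odjoip


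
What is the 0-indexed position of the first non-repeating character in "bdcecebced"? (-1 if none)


Input: bdcecebced
Character frequencies:
  'b': 2
  'c': 3
  'd': 2
  'e': 3
Scanning left to right for freq == 1:
  Position 0 ('b'): freq=2, skip
  Position 1 ('d'): freq=2, skip
  Position 2 ('c'): freq=3, skip
  Position 3 ('e'): freq=3, skip
  Position 4 ('c'): freq=3, skip
  Position 5 ('e'): freq=3, skip
  Position 6 ('b'): freq=2, skip
  Position 7 ('c'): freq=3, skip
  Position 8 ('e'): freq=3, skip
  Position 9 ('d'): freq=2, skip
  No unique character found => answer = -1

-1


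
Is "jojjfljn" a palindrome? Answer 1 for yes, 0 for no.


Input: jojjfljn
Reversed: njlfjjoj
  Compare pos 0 ('j') with pos 7 ('n'): MISMATCH
  Compare pos 1 ('o') with pos 6 ('j'): MISMATCH
  Compare pos 2 ('j') with pos 5 ('l'): MISMATCH
  Compare pos 3 ('j') with pos 4 ('f'): MISMATCH
Result: not a palindrome

0


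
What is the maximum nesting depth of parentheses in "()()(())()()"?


Input: "()()(())()()"
Tracking depth:
  Position 0 '(': depth becomes 1
  Position 1 ')': depth becomes 0
  Position 2 '(': depth becomes 1
  Position 3 ')': depth becomes 0
  Position 4 '(': depth becomes 1
  Position 5 '(': depth becomes 2
  Position 6 ')': depth becomes 1
  Position 7 ')': depth becomes 0
  Position 8 '(': depth becomes 1
  Position 9 ')': depth becomes 0
  Position 10 '(': depth becomes 1
  Position 11 ')': depth becomes 0
Maximum depth reached: 2

2


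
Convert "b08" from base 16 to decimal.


Input: "b08" in base 16
Positional expansion:
  Digit 'b' (value 11) x 16^2 = 2816
  Digit '0' (value 0) x 16^1 = 0
  Digit '8' (value 8) x 16^0 = 8
Sum = 2824

2824


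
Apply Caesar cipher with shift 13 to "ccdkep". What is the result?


Caesar cipher: shift "ccdkep" by 13
  'c' (pos 2) + 13 = pos 15 = 'p'
  'c' (pos 2) + 13 = pos 15 = 'p'
  'd' (pos 3) + 13 = pos 16 = 'q'
  'k' (pos 10) + 13 = pos 23 = 'x'
  'e' (pos 4) + 13 = pos 17 = 'r'
  'p' (pos 15) + 13 = pos 2 = 'c'
Result: ppqxrc

ppqxrc


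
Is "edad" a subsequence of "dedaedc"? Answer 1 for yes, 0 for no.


Check if "edad" is a subsequence of "dedaedc"
Greedy scan:
  Position 0 ('d'): no match needed
  Position 1 ('e'): matches sub[0] = 'e'
  Position 2 ('d'): matches sub[1] = 'd'
  Position 3 ('a'): matches sub[2] = 'a'
  Position 4 ('e'): no match needed
  Position 5 ('d'): matches sub[3] = 'd'
  Position 6 ('c'): no match needed
All 4 characters matched => is a subsequence

1


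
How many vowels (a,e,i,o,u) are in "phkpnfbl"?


Input: phkpnfbl
Checking each character:
  'p' at position 0: consonant
  'h' at position 1: consonant
  'k' at position 2: consonant
  'p' at position 3: consonant
  'n' at position 4: consonant
  'f' at position 5: consonant
  'b' at position 6: consonant
  'l' at position 7: consonant
Total vowels: 0

0


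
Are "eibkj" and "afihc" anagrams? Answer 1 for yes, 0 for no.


Strings: "eibkj", "afihc"
Sorted first:  beijk
Sorted second: acfhi
Differ at position 0: 'b' vs 'a' => not anagrams

0


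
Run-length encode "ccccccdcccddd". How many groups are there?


Input: ccccccdcccddd
Scanning for consecutive runs:
  Group 1: 'c' x 6 (positions 0-5)
  Group 2: 'd' x 1 (positions 6-6)
  Group 3: 'c' x 3 (positions 7-9)
  Group 4: 'd' x 3 (positions 10-12)
Total groups: 4

4


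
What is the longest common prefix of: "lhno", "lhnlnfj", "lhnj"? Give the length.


Words: lhno, lhnlnfj, lhnj
  Position 0: all 'l' => match
  Position 1: all 'h' => match
  Position 2: all 'n' => match
  Position 3: ('o', 'l', 'j') => mismatch, stop
LCP = "lhn" (length 3)

3


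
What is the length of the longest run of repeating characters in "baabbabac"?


Input: "baabbabac"
Scanning for longest run:
  Position 1 ('a'): new char, reset run to 1
  Position 2 ('a'): continues run of 'a', length=2
  Position 3 ('b'): new char, reset run to 1
  Position 4 ('b'): continues run of 'b', length=2
  Position 5 ('a'): new char, reset run to 1
  Position 6 ('b'): new char, reset run to 1
  Position 7 ('a'): new char, reset run to 1
  Position 8 ('c'): new char, reset run to 1
Longest run: 'a' with length 2

2


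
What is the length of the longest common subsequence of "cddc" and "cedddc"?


LCS of "cddc" and "cedddc"
DP table:
           c    e    d    d    d    c
      0    0    0    0    0    0    0
  c   0    1    1    1    1    1    1
  d   0    1    1    2    2    2    2
  d   0    1    1    2    3    3    3
  c   0    1    1    2    3    3    4
LCS length = dp[4][6] = 4

4


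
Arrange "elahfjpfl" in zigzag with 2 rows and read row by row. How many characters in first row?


Zigzag "elahfjpfl" into 2 rows:
Placing characters:
  'e' => row 0
  'l' => row 1
  'a' => row 0
  'h' => row 1
  'f' => row 0
  'j' => row 1
  'p' => row 0
  'f' => row 1
  'l' => row 0
Rows:
  Row 0: "eafpl"
  Row 1: "lhjf"
First row length: 5

5


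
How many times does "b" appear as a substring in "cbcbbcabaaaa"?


Searching for "b" in "cbcbbcabaaaa"
Scanning each position:
  Position 0: "c" => no
  Position 1: "b" => MATCH
  Position 2: "c" => no
  Position 3: "b" => MATCH
  Position 4: "b" => MATCH
  Position 5: "c" => no
  Position 6: "a" => no
  Position 7: "b" => MATCH
  Position 8: "a" => no
  Position 9: "a" => no
  Position 10: "a" => no
  Position 11: "a" => no
Total occurrences: 4

4


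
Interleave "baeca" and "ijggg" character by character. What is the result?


Interleaving "baeca" and "ijggg":
  Position 0: 'b' from first, 'i' from second => "bi"
  Position 1: 'a' from first, 'j' from second => "aj"
  Position 2: 'e' from first, 'g' from second => "eg"
  Position 3: 'c' from first, 'g' from second => "cg"
  Position 4: 'a' from first, 'g' from second => "ag"
Result: biajegcgag

biajegcgag


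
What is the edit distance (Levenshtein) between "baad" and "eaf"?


Computing edit distance: "baad" -> "eaf"
DP table:
           e    a    f
      0    1    2    3
  b   1    1    2    3
  a   2    2    1    2
  a   3    3    2    2
  d   4    4    3    3
Edit distance = dp[4][3] = 3

3


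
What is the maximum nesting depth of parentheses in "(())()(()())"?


Input: "(())()(()())"
Tracking depth:
  Position 0 '(': depth becomes 1
  Position 1 '(': depth becomes 2
  Position 2 ')': depth becomes 1
  Position 3 ')': depth becomes 0
  Position 4 '(': depth becomes 1
  Position 5 ')': depth becomes 0
  Position 6 '(': depth becomes 1
  Position 7 '(': depth becomes 2
  Position 8 ')': depth becomes 1
  Position 9 '(': depth becomes 2
  Position 10 ')': depth becomes 1
  Position 11 ')': depth becomes 0
Maximum depth reached: 2

2


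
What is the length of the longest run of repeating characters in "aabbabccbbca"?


Input: "aabbabccbbca"
Scanning for longest run:
  Position 1 ('a'): continues run of 'a', length=2
  Position 2 ('b'): new char, reset run to 1
  Position 3 ('b'): continues run of 'b', length=2
  Position 4 ('a'): new char, reset run to 1
  Position 5 ('b'): new char, reset run to 1
  Position 6 ('c'): new char, reset run to 1
  Position 7 ('c'): continues run of 'c', length=2
  Position 8 ('b'): new char, reset run to 1
  Position 9 ('b'): continues run of 'b', length=2
  Position 10 ('c'): new char, reset run to 1
  Position 11 ('a'): new char, reset run to 1
Longest run: 'a' with length 2

2


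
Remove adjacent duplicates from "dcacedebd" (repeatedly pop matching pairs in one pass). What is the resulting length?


Input: dcacedebd
Stack-based adjacent duplicate removal:
  Read 'd': push. Stack: d
  Read 'c': push. Stack: dc
  Read 'a': push. Stack: dca
  Read 'c': push. Stack: dcac
  Read 'e': push. Stack: dcace
  Read 'd': push. Stack: dcaced
  Read 'e': push. Stack: dcacede
  Read 'b': push. Stack: dcacedeb
  Read 'd': push. Stack: dcacedebd
Final stack: "dcacedebd" (length 9)

9


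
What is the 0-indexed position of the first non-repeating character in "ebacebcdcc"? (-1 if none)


Input: ebacebcdcc
Character frequencies:
  'a': 1
  'b': 2
  'c': 4
  'd': 1
  'e': 2
Scanning left to right for freq == 1:
  Position 0 ('e'): freq=2, skip
  Position 1 ('b'): freq=2, skip
  Position 2 ('a'): unique! => answer = 2

2


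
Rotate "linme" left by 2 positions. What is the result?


Input: "linme", rotate left by 2
First 2 characters: "li"
Remaining characters: "nme"
Concatenate remaining + first: "nme" + "li" = "nmeli"

nmeli


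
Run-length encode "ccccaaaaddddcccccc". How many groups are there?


Input: ccccaaaaddddcccccc
Scanning for consecutive runs:
  Group 1: 'c' x 4 (positions 0-3)
  Group 2: 'a' x 4 (positions 4-7)
  Group 3: 'd' x 4 (positions 8-11)
  Group 4: 'c' x 6 (positions 12-17)
Total groups: 4

4


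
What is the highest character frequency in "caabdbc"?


Input: caabdbc
Character counts:
  'a': 2
  'b': 2
  'c': 2
  'd': 1
Maximum frequency: 2

2


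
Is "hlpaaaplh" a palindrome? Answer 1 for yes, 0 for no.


Input: hlpaaaplh
Reversed: hlpaaaplh
  Compare pos 0 ('h') with pos 8 ('h'): match
  Compare pos 1 ('l') with pos 7 ('l'): match
  Compare pos 2 ('p') with pos 6 ('p'): match
  Compare pos 3 ('a') with pos 5 ('a'): match
Result: palindrome

1


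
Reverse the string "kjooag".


Input: kjooag
Reading characters right to left:
  Position 5: 'g'
  Position 4: 'a'
  Position 3: 'o'
  Position 2: 'o'
  Position 1: 'j'
  Position 0: 'k'
Reversed: gaoojk

gaoojk


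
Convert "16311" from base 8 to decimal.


Input: "16311" in base 8
Positional expansion:
  Digit '1' (value 1) x 8^4 = 4096
  Digit '6' (value 6) x 8^3 = 3072
  Digit '3' (value 3) x 8^2 = 192
  Digit '1' (value 1) x 8^1 = 8
  Digit '1' (value 1) x 8^0 = 1
Sum = 7369

7369


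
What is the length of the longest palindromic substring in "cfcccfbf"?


Input: "cfcccfbf"
Checking substrings for palindromes:
  [1:6] "fcccf" (len 5) => palindrome
  [0:3] "cfc" (len 3) => palindrome
  [2:5] "ccc" (len 3) => palindrome
  [5:8] "fbf" (len 3) => palindrome
  [2:4] "cc" (len 2) => palindrome
  [3:5] "cc" (len 2) => palindrome
Longest palindromic substring: "fcccf" with length 5

5


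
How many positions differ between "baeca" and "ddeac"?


Comparing "baeca" and "ddeac" position by position:
  Position 0: 'b' vs 'd' => DIFFER
  Position 1: 'a' vs 'd' => DIFFER
  Position 2: 'e' vs 'e' => same
  Position 3: 'c' vs 'a' => DIFFER
  Position 4: 'a' vs 'c' => DIFFER
Positions that differ: 4

4


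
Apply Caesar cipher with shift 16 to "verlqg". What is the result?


Caesar cipher: shift "verlqg" by 16
  'v' (pos 21) + 16 = pos 11 = 'l'
  'e' (pos 4) + 16 = pos 20 = 'u'
  'r' (pos 17) + 16 = pos 7 = 'h'
  'l' (pos 11) + 16 = pos 1 = 'b'
  'q' (pos 16) + 16 = pos 6 = 'g'
  'g' (pos 6) + 16 = pos 22 = 'w'
Result: luhbgw

luhbgw


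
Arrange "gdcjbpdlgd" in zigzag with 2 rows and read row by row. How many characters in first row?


Zigzag "gdcjbpdlgd" into 2 rows:
Placing characters:
  'g' => row 0
  'd' => row 1
  'c' => row 0
  'j' => row 1
  'b' => row 0
  'p' => row 1
  'd' => row 0
  'l' => row 1
  'g' => row 0
  'd' => row 1
Rows:
  Row 0: "gcbdg"
  Row 1: "djpld"
First row length: 5

5


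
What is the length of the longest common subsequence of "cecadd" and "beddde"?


LCS of "cecadd" and "beddde"
DP table:
           b    e    d    d    d    e
      0    0    0    0    0    0    0
  c   0    0    0    0    0    0    0
  e   0    0    1    1    1    1    1
  c   0    0    1    1    1    1    1
  a   0    0    1    1    1    1    1
  d   0    0    1    2    2    2    2
  d   0    0    1    2    3    3    3
LCS length = dp[6][6] = 3

3


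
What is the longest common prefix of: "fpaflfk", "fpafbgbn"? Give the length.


Words: fpaflfk, fpafbgbn
  Position 0: all 'f' => match
  Position 1: all 'p' => match
  Position 2: all 'a' => match
  Position 3: all 'f' => match
  Position 4: ('l', 'b') => mismatch, stop
LCP = "fpaf" (length 4)

4


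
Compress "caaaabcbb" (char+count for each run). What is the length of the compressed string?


Input: caaaabcbb
Runs:
  'c' x 1 => "c1"
  'a' x 4 => "a4"
  'b' x 1 => "b1"
  'c' x 1 => "c1"
  'b' x 2 => "b2"
Compressed: "c1a4b1c1b2"
Compressed length: 10

10


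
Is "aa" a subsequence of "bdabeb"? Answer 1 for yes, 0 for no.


Check if "aa" is a subsequence of "bdabeb"
Greedy scan:
  Position 0 ('b'): no match needed
  Position 1 ('d'): no match needed
  Position 2 ('a'): matches sub[0] = 'a'
  Position 3 ('b'): no match needed
  Position 4 ('e'): no match needed
  Position 5 ('b'): no match needed
Only matched 1/2 characters => not a subsequence

0


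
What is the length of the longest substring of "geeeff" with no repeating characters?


Input: "geeeff"
Sliding window (track last position of each char):
  Position 0 ('g'): window [0,0] length 1 -- new best
  Position 1 ('e'): window [0,1] length 2 -- new best
  Position 2 ('e'): repeat (last at 1), move window start to 2
  Position 2 ('e'): window [2,2] length 1
  Position 3 ('e'): repeat (last at 2), move window start to 3
  Position 3 ('e'): window [3,3] length 1
  Position 4 ('f'): window [3,4] length 2
  Position 5 ('f'): repeat (last at 4), move window start to 5
  Position 5 ('f'): window [5,5] length 1
Longest substring with no repeats: "ge" with length 2

2


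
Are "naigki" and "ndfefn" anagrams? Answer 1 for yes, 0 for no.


Strings: "naigki", "ndfefn"
Sorted first:  agiikn
Sorted second: deffnn
Differ at position 0: 'a' vs 'd' => not anagrams

0


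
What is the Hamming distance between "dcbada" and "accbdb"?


Comparing "dcbada" and "accbdb" position by position:
  Position 0: 'd' vs 'a' => differ
  Position 1: 'c' vs 'c' => same
  Position 2: 'b' vs 'c' => differ
  Position 3: 'a' vs 'b' => differ
  Position 4: 'd' vs 'd' => same
  Position 5: 'a' vs 'b' => differ
Total differences (Hamming distance): 4

4


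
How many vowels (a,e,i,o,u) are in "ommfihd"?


Input: ommfihd
Checking each character:
  'o' at position 0: vowel (running total: 1)
  'm' at position 1: consonant
  'm' at position 2: consonant
  'f' at position 3: consonant
  'i' at position 4: vowel (running total: 2)
  'h' at position 5: consonant
  'd' at position 6: consonant
Total vowels: 2

2


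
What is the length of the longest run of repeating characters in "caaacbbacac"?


Input: "caaacbbacac"
Scanning for longest run:
  Position 1 ('a'): new char, reset run to 1
  Position 2 ('a'): continues run of 'a', length=2
  Position 3 ('a'): continues run of 'a', length=3
  Position 4 ('c'): new char, reset run to 1
  Position 5 ('b'): new char, reset run to 1
  Position 6 ('b'): continues run of 'b', length=2
  Position 7 ('a'): new char, reset run to 1
  Position 8 ('c'): new char, reset run to 1
  Position 9 ('a'): new char, reset run to 1
  Position 10 ('c'): new char, reset run to 1
Longest run: 'a' with length 3

3


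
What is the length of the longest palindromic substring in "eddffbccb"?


Input: "eddffbccb"
Checking substrings for palindromes:
  [5:9] "bccb" (len 4) => palindrome
  [1:3] "dd" (len 2) => palindrome
  [3:5] "ff" (len 2) => palindrome
  [6:8] "cc" (len 2) => palindrome
Longest palindromic substring: "bccb" with length 4

4


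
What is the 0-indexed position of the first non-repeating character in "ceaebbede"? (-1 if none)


Input: ceaebbede
Character frequencies:
  'a': 1
  'b': 2
  'c': 1
  'd': 1
  'e': 4
Scanning left to right for freq == 1:
  Position 0 ('c'): unique! => answer = 0

0


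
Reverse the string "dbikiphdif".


Input: dbikiphdif
Reading characters right to left:
  Position 9: 'f'
  Position 8: 'i'
  Position 7: 'd'
  Position 6: 'h'
  Position 5: 'p'
  Position 4: 'i'
  Position 3: 'k'
  Position 2: 'i'
  Position 1: 'b'
  Position 0: 'd'
Reversed: fidhpikibd

fidhpikibd


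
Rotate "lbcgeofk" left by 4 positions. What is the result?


Input: "lbcgeofk", rotate left by 4
First 4 characters: "lbcg"
Remaining characters: "eofk"
Concatenate remaining + first: "eofk" + "lbcg" = "eofklbcg"

eofklbcg


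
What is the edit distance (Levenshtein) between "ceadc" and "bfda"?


Computing edit distance: "ceadc" -> "bfda"
DP table:
           b    f    d    a
      0    1    2    3    4
  c   1    1    2    3    4
  e   2    2    2    3    4
  a   3    3    3    3    3
  d   4    4    4    3    4
  c   5    5    5    4    4
Edit distance = dp[5][4] = 4

4


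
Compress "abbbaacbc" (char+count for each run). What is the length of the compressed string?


Input: abbbaacbc
Runs:
  'a' x 1 => "a1"
  'b' x 3 => "b3"
  'a' x 2 => "a2"
  'c' x 1 => "c1"
  'b' x 1 => "b1"
  'c' x 1 => "c1"
Compressed: "a1b3a2c1b1c1"
Compressed length: 12

12


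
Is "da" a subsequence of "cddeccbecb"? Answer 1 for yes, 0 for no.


Check if "da" is a subsequence of "cddeccbecb"
Greedy scan:
  Position 0 ('c'): no match needed
  Position 1 ('d'): matches sub[0] = 'd'
  Position 2 ('d'): no match needed
  Position 3 ('e'): no match needed
  Position 4 ('c'): no match needed
  Position 5 ('c'): no match needed
  Position 6 ('b'): no match needed
  Position 7 ('e'): no match needed
  Position 8 ('c'): no match needed
  Position 9 ('b'): no match needed
Only matched 1/2 characters => not a subsequence

0


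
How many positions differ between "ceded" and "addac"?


Comparing "ceded" and "addac" position by position:
  Position 0: 'c' vs 'a' => DIFFER
  Position 1: 'e' vs 'd' => DIFFER
  Position 2: 'd' vs 'd' => same
  Position 3: 'e' vs 'a' => DIFFER
  Position 4: 'd' vs 'c' => DIFFER
Positions that differ: 4

4


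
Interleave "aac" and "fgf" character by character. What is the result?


Interleaving "aac" and "fgf":
  Position 0: 'a' from first, 'f' from second => "af"
  Position 1: 'a' from first, 'g' from second => "ag"
  Position 2: 'c' from first, 'f' from second => "cf"
Result: afagcf

afagcf


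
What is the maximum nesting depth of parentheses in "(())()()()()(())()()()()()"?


Input: "(())()()()()(())()()()()()"
Tracking depth:
  Position 0 '(': depth becomes 1
  Position 1 '(': depth becomes 2
  Position 2 ')': depth becomes 1
  Position 3 ')': depth becomes 0
  Position 4 '(': depth becomes 1
  Position 5 ')': depth becomes 0
  Position 6 '(': depth becomes 1
  Position 7 ')': depth becomes 0
  Position 8 '(': depth becomes 1
  Position 9 ')': depth becomes 0
  Position 10 '(': depth becomes 1
  Position 11 ')': depth becomes 0
  Position 12 '(': depth becomes 1
  Position 13 '(': depth becomes 2
  Position 14 ')': depth becomes 1
  Position 15 ')': depth becomes 0
  Position 16 '(': depth becomes 1
  Position 17 ')': depth becomes 0
  Position 18 '(': depth becomes 1
  Position 19 ')': depth becomes 0
  Position 20 '(': depth becomes 1
  Position 21 ')': depth becomes 0
  Position 22 '(': depth becomes 1
  Position 23 ')': depth becomes 0
  Position 24 '(': depth becomes 1
  Position 25 ')': depth becomes 0
Maximum depth reached: 2

2


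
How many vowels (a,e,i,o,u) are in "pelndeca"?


Input: pelndeca
Checking each character:
  'p' at position 0: consonant
  'e' at position 1: vowel (running total: 1)
  'l' at position 2: consonant
  'n' at position 3: consonant
  'd' at position 4: consonant
  'e' at position 5: vowel (running total: 2)
  'c' at position 6: consonant
  'a' at position 7: vowel (running total: 3)
Total vowels: 3

3


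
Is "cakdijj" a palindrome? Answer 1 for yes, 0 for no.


Input: cakdijj
Reversed: jjidkac
  Compare pos 0 ('c') with pos 6 ('j'): MISMATCH
  Compare pos 1 ('a') with pos 5 ('j'): MISMATCH
  Compare pos 2 ('k') with pos 4 ('i'): MISMATCH
Result: not a palindrome

0


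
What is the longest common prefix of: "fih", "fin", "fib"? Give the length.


Words: fih, fin, fib
  Position 0: all 'f' => match
  Position 1: all 'i' => match
  Position 2: ('h', 'n', 'b') => mismatch, stop
LCP = "fi" (length 2)

2


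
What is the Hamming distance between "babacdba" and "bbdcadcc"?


Comparing "babacdba" and "bbdcadcc" position by position:
  Position 0: 'b' vs 'b' => same
  Position 1: 'a' vs 'b' => differ
  Position 2: 'b' vs 'd' => differ
  Position 3: 'a' vs 'c' => differ
  Position 4: 'c' vs 'a' => differ
  Position 5: 'd' vs 'd' => same
  Position 6: 'b' vs 'c' => differ
  Position 7: 'a' vs 'c' => differ
Total differences (Hamming distance): 6

6


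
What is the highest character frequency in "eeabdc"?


Input: eeabdc
Character counts:
  'a': 1
  'b': 1
  'c': 1
  'd': 1
  'e': 2
Maximum frequency: 2

2


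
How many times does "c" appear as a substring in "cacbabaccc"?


Searching for "c" in "cacbabaccc"
Scanning each position:
  Position 0: "c" => MATCH
  Position 1: "a" => no
  Position 2: "c" => MATCH
  Position 3: "b" => no
  Position 4: "a" => no
  Position 5: "b" => no
  Position 6: "a" => no
  Position 7: "c" => MATCH
  Position 8: "c" => MATCH
  Position 9: "c" => MATCH
Total occurrences: 5

5


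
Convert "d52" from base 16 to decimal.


Input: "d52" in base 16
Positional expansion:
  Digit 'd' (value 13) x 16^2 = 3328
  Digit '5' (value 5) x 16^1 = 80
  Digit '2' (value 2) x 16^0 = 2
Sum = 3410

3410


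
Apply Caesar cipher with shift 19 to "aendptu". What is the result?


Caesar cipher: shift "aendptu" by 19
  'a' (pos 0) + 19 = pos 19 = 't'
  'e' (pos 4) + 19 = pos 23 = 'x'
  'n' (pos 13) + 19 = pos 6 = 'g'
  'd' (pos 3) + 19 = pos 22 = 'w'
  'p' (pos 15) + 19 = pos 8 = 'i'
  't' (pos 19) + 19 = pos 12 = 'm'
  'u' (pos 20) + 19 = pos 13 = 'n'
Result: txgwimn

txgwimn


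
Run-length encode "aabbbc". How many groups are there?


Input: aabbbc
Scanning for consecutive runs:
  Group 1: 'a' x 2 (positions 0-1)
  Group 2: 'b' x 3 (positions 2-4)
  Group 3: 'c' x 1 (positions 5-5)
Total groups: 3

3


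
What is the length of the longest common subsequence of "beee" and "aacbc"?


LCS of "beee" and "aacbc"
DP table:
           a    a    c    b    c
      0    0    0    0    0    0
  b   0    0    0    0    1    1
  e   0    0    0    0    1    1
  e   0    0    0    0    1    1
  e   0    0    0    0    1    1
LCS length = dp[4][5] = 1

1


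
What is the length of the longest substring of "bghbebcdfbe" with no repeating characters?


Input: "bghbebcdfbe"
Sliding window (track last position of each char):
  Position 0 ('b'): window [0,0] length 1 -- new best
  Position 1 ('g'): window [0,1] length 2 -- new best
  Position 2 ('h'): window [0,2] length 3 -- new best
  Position 3 ('b'): repeat (last at 0), move window start to 1
  Position 3 ('b'): window [1,3] length 3
  Position 4 ('e'): window [1,4] length 4 -- new best
  Position 5 ('b'): repeat (last at 3), move window start to 4
  Position 5 ('b'): window [4,5] length 2
  Position 6 ('c'): window [4,6] length 3
  Position 7 ('d'): window [4,7] length 4
  Position 8 ('f'): window [4,8] length 5 -- new best
  Position 9 ('b'): repeat (last at 5), move window start to 6
  Position 9 ('b'): window [6,9] length 4
  Position 10 ('e'): window [6,10] length 5
Longest substring with no repeats: "ebcdf" with length 5

5


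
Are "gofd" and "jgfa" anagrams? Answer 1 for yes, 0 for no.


Strings: "gofd", "jgfa"
Sorted first:  dfgo
Sorted second: afgj
Differ at position 0: 'd' vs 'a' => not anagrams

0


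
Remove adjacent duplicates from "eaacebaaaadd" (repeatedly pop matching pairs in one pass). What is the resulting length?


Input: eaacebaaaadd
Stack-based adjacent duplicate removal:
  Read 'e': push. Stack: e
  Read 'a': push. Stack: ea
  Read 'a': matches stack top 'a' => pop. Stack: e
  Read 'c': push. Stack: ec
  Read 'e': push. Stack: ece
  Read 'b': push. Stack: eceb
  Read 'a': push. Stack: eceba
  Read 'a': matches stack top 'a' => pop. Stack: eceb
  Read 'a': push. Stack: eceba
  Read 'a': matches stack top 'a' => pop. Stack: eceb
  Read 'd': push. Stack: ecebd
  Read 'd': matches stack top 'd' => pop. Stack: eceb
Final stack: "eceb" (length 4)

4


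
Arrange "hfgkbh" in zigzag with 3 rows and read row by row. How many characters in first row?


Zigzag "hfgkbh" into 3 rows:
Placing characters:
  'h' => row 0
  'f' => row 1
  'g' => row 2
  'k' => row 1
  'b' => row 0
  'h' => row 1
Rows:
  Row 0: "hb"
  Row 1: "fkh"
  Row 2: "g"
First row length: 2

2


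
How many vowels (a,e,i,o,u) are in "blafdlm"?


Input: blafdlm
Checking each character:
  'b' at position 0: consonant
  'l' at position 1: consonant
  'a' at position 2: vowel (running total: 1)
  'f' at position 3: consonant
  'd' at position 4: consonant
  'l' at position 5: consonant
  'm' at position 6: consonant
Total vowels: 1

1


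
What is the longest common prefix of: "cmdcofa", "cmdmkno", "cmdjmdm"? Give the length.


Words: cmdcofa, cmdmkno, cmdjmdm
  Position 0: all 'c' => match
  Position 1: all 'm' => match
  Position 2: all 'd' => match
  Position 3: ('c', 'm', 'j') => mismatch, stop
LCP = "cmd" (length 3)

3


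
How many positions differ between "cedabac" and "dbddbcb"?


Comparing "cedabac" and "dbddbcb" position by position:
  Position 0: 'c' vs 'd' => DIFFER
  Position 1: 'e' vs 'b' => DIFFER
  Position 2: 'd' vs 'd' => same
  Position 3: 'a' vs 'd' => DIFFER
  Position 4: 'b' vs 'b' => same
  Position 5: 'a' vs 'c' => DIFFER
  Position 6: 'c' vs 'b' => DIFFER
Positions that differ: 5

5


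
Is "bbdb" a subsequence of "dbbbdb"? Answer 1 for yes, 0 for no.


Check if "bbdb" is a subsequence of "dbbbdb"
Greedy scan:
  Position 0 ('d'): no match needed
  Position 1 ('b'): matches sub[0] = 'b'
  Position 2 ('b'): matches sub[1] = 'b'
  Position 3 ('b'): no match needed
  Position 4 ('d'): matches sub[2] = 'd'
  Position 5 ('b'): matches sub[3] = 'b'
All 4 characters matched => is a subsequence

1
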